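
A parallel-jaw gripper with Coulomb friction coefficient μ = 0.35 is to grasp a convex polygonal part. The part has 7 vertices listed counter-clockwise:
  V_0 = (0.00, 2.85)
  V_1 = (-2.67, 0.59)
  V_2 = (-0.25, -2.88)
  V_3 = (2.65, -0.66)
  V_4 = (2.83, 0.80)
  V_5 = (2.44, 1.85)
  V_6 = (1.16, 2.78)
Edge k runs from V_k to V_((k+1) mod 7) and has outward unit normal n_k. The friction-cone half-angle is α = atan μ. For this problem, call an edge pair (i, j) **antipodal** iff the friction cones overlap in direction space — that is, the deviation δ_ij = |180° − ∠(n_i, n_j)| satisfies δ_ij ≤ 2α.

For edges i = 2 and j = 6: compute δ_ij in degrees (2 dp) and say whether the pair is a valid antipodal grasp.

δ = 40.89°, invalid

α = atan 0.35 = 19.29°;  2α = 38.58°
edge 2: e_2 = (+2.90, +2.22);  n_2 = (+0.6079, -0.7940)
edge 6: e_6 = (-1.16, +0.07);  n_6 = (+0.0602, +0.9982)
∠(n_2, n_6) = 139.11°
δ = |180° − 139.11°| = 40.89°
40.89° > 2α = 38.58°  →  invalid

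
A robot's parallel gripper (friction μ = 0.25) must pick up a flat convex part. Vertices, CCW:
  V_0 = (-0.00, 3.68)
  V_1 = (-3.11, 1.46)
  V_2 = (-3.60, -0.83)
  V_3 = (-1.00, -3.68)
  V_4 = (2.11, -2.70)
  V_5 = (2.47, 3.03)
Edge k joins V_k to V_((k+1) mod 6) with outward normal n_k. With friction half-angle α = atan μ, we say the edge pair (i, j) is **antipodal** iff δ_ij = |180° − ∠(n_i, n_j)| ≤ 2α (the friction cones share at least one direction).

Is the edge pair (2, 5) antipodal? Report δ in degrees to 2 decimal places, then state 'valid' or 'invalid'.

δ = 32.88°, invalid

α = atan 0.25 = 14.04°;  2α = 28.07°
edge 2: e_2 = (+2.60, -2.85);  n_2 = (-0.7388, -0.6740)
edge 5: e_5 = (-2.47, +0.65);  n_5 = (+0.2545, +0.9671)
∠(n_2, n_5) = 147.12°
δ = |180° − 147.12°| = 32.88°
32.88° > 2α = 28.07°  →  invalid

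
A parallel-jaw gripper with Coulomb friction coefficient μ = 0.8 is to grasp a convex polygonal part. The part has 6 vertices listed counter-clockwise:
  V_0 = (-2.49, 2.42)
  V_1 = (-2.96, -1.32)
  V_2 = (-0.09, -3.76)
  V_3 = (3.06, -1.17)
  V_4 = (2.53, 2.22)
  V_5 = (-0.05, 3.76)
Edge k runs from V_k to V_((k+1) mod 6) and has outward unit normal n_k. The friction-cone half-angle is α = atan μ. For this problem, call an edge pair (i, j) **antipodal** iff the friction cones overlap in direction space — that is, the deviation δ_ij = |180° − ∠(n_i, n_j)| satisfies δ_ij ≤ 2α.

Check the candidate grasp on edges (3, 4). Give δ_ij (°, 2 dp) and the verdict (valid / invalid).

δ = 129.72°, invalid

α = atan 0.8 = 38.66°;  2α = 77.32°
edge 3: e_3 = (-0.53, +3.39);  n_3 = (+0.9880, +0.1545)
edge 4: e_4 = (-2.58, +1.54);  n_4 = (+0.5125, +0.8587)
∠(n_3, n_4) = 50.28°
δ = |180° − 50.28°| = 129.72°
129.72° > 2α = 77.32°  →  invalid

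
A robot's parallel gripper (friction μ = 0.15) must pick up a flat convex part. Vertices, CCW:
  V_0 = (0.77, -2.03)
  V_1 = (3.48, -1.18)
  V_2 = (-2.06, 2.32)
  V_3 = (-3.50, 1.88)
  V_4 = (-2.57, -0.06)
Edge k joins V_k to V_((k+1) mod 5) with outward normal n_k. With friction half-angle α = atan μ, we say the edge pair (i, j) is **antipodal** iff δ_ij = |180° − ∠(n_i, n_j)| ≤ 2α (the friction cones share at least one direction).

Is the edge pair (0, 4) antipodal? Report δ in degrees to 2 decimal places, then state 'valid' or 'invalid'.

α = atan 0.15 = 8.53°;  2α = 17.06°
edge 0: e_0 = (+2.71, +0.85);  n_0 = (+0.2993, -0.9542)
edge 4: e_4 = (+3.34, -1.97);  n_4 = (-0.5080, -0.8613)
∠(n_0, n_4) = 47.95°
δ = |180° − 47.95°| = 132.05°
132.05° > 2α = 17.06°  →  invalid

δ = 132.05°, invalid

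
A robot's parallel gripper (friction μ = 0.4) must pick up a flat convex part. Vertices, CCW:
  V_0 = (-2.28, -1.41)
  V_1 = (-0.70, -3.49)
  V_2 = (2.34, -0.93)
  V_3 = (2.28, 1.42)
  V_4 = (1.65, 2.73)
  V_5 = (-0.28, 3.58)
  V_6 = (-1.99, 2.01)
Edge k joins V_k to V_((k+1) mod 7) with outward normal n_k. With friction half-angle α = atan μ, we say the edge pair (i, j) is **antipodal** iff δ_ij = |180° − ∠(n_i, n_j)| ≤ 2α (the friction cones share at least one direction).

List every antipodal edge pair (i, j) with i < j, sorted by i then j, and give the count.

count = 6; pairs: (0,2), (0,3), (0,4), (1,5), (2,6), (3,6)

α = atan 0.4 = 21.80°;  2α = 43.60°
n_0 = (-0.7963, -0.6049)
n_1 = (+0.6441, -0.7649)
n_2 = (+0.9997, +0.0255)
n_3 = (+0.9012, +0.4334)
n_4 = (+0.4031, +0.9152)
n_5 = (-0.6763, +0.7366)
n_6 = (-0.9964, +0.0845)
  (0,1): δ = 87.12°  ·
  (0,2): δ = 35.76°  ✓
  (0,3): δ = 11.54°  ✓
  (0,4): δ = 29.01°  ✓
  (0,5): δ = 95.34°  ·
  (0,6): δ = 137.93°  ·
  (1,2): δ = 128.64°  ·
  (1,3): δ = 104.42°  ·
  (1,4): δ = 63.87°  ·
  (1,5): δ = 2.46°  ✓
  (1,6): δ = 45.05°  ·
  (2,3): δ = 155.78°  ·
  (2,4): δ = 115.23°  ·
  (2,5): δ = 48.91°  ·
  (2,6): δ = 6.31°  ✓
  (3,4): δ = 139.45°  ·
  (3,5): δ = 73.13°  ·
  (3,6): δ = 30.53°  ✓
  (4,5): δ = 113.67°  ·
  (4,6): δ = 71.08°  ·
  (5,6): δ = 137.40°  ·
antipodal pairs: 6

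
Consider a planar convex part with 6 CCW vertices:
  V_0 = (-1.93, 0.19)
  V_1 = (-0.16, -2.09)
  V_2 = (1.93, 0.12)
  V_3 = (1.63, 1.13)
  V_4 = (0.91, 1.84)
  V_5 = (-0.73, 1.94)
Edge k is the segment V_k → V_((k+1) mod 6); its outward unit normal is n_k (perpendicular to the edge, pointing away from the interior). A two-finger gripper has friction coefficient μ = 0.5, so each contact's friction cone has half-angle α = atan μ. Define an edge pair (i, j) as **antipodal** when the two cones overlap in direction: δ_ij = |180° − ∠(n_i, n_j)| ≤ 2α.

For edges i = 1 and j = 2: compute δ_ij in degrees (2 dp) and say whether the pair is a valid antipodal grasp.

δ = 120.06°, invalid

α = atan 0.5 = 26.57°;  2α = 53.13°
edge 1: e_1 = (+2.09, +2.21);  n_1 = (+0.7266, -0.6871)
edge 2: e_2 = (-0.30, +1.01);  n_2 = (+0.9586, +0.2847)
∠(n_1, n_2) = 59.94°
δ = |180° − 59.94°| = 120.06°
120.06° > 2α = 53.13°  →  invalid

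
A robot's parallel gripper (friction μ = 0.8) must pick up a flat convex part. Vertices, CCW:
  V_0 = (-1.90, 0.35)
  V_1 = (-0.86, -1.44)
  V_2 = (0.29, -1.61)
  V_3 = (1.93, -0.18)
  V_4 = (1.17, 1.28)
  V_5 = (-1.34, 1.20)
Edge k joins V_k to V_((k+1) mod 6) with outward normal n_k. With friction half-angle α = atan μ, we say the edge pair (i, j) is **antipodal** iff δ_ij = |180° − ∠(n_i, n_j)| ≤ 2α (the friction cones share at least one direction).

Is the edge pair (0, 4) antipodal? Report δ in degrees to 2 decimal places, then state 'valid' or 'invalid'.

α = atan 0.8 = 38.66°;  2α = 77.32°
edge 0: e_0 = (+1.04, -1.79);  n_0 = (-0.8647, -0.5024)
edge 4: e_4 = (-2.51, -0.08);  n_4 = (-0.0319, +0.9995)
∠(n_0, n_4) = 118.33°
δ = |180° − 118.33°| = 61.67°
61.67° ≤ 2α = 77.32°  →  valid

δ = 61.67°, valid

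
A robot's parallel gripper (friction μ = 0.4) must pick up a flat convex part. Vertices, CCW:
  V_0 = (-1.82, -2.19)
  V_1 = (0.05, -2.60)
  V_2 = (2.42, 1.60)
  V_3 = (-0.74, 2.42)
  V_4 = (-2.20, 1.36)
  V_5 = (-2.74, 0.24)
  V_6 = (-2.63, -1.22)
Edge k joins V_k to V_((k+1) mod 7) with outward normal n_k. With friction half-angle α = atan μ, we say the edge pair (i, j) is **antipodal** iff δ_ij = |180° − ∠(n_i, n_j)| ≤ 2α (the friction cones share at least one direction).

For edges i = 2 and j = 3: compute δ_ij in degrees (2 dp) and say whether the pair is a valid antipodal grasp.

α = atan 0.4 = 21.80°;  2α = 43.60°
edge 2: e_2 = (-3.16, +0.82);  n_2 = (+0.2512, +0.9679)
edge 3: e_3 = (-1.46, -1.06);  n_3 = (-0.5875, +0.8092)
∠(n_2, n_3) = 50.53°
δ = |180° − 50.53°| = 129.47°
129.47° > 2α = 43.60°  →  invalid

δ = 129.47°, invalid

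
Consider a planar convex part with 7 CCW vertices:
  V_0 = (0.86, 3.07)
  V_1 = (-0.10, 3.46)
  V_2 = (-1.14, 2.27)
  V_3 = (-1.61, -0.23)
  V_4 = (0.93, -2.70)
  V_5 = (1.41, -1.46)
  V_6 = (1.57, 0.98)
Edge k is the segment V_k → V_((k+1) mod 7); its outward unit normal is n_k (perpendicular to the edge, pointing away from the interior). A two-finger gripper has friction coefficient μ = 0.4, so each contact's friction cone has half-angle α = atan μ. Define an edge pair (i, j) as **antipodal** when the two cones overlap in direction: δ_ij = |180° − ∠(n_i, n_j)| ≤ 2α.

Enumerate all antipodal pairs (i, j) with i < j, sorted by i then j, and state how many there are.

count = 7; pairs: (0,3), (1,4), (1,5), (2,4), (2,5), (2,6), (3,6)

α = atan 0.4 = 21.80°;  2α = 43.60°
n_0 = (+0.3764, +0.9265)
n_1 = (-0.7530, +0.6581)
n_2 = (-0.9828, +0.1848)
n_3 = (-0.6972, -0.7169)
n_4 = (+0.9326, -0.3610)
n_5 = (+0.9979, -0.0654)
n_6 = (+0.9469, +0.3217)
  (0,1): δ = 109.04°  ·
  (0,2): δ = 78.54°  ·
  (0,3): δ = 22.09°  ✓
  (0,4): δ = 90.95°  ·
  (0,5): δ = 108.36°  ·
  (0,6): δ = 130.87°  ·
  (1,2): δ = 149.50°  ·
  (1,3): δ = 93.05°  ·
  (1,4): δ = 19.99°  ✓
  (1,5): δ = 37.40°  ✓
  (1,6): δ = 59.92°  ·
  (2,3): δ = 123.55°  ·
  (2,4): δ = 10.51°  ✓
  (2,5): δ = 6.90°  ✓
  (2,6): δ = 29.41°  ✓
  (3,4): δ = 66.96°  ·
  (3,5): δ = 49.55°  ·
  (3,6): δ = 27.04°  ✓
  (4,5): δ = 162.59°  ·
  (4,6): δ = 140.08°  ·
  (5,6): δ = 157.48°  ·
antipodal pairs: 7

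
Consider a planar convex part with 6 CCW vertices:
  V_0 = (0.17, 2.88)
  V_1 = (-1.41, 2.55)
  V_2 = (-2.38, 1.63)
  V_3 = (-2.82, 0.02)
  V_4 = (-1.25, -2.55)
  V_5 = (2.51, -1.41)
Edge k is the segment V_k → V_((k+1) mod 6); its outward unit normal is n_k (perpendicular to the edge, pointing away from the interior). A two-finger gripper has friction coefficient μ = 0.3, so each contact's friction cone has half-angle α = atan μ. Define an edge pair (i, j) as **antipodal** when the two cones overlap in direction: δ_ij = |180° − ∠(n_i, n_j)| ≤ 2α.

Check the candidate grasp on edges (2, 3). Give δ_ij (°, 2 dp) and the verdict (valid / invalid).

δ = 133.29°, invalid

α = atan 0.3 = 16.70°;  2α = 33.40°
edge 2: e_2 = (-0.44, -1.61);  n_2 = (-0.9646, +0.2636)
edge 3: e_3 = (+1.57, -2.57);  n_3 = (-0.8534, -0.5213)
∠(n_2, n_3) = 46.71°
δ = |180° − 46.71°| = 133.29°
133.29° > 2α = 33.40°  →  invalid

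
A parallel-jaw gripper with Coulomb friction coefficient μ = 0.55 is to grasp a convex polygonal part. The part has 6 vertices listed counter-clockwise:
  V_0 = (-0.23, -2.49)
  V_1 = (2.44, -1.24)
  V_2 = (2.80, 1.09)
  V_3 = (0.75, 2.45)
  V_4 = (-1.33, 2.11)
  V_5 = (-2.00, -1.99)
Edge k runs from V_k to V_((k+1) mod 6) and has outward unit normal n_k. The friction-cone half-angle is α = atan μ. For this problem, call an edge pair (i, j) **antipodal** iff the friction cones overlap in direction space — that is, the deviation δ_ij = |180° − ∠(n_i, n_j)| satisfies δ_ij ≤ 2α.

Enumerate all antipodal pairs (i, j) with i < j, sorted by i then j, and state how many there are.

count = 5; pairs: (0,3), (0,4), (1,4), (2,5), (3,5)

α = atan 0.55 = 28.81°;  2α = 57.62°
n_0 = (+0.4240, -0.9057)
n_1 = (+0.9883, -0.1527)
n_2 = (+0.5528, +0.8333)
n_3 = (-0.1613, +0.9869)
n_4 = (-0.9869, +0.1613)
n_5 = (-0.2718, -0.9623)
  (0,1): δ = 123.87°  ·
  (0,2): δ = 58.65°  ·
  (0,3): δ = 15.80°  ✓
  (0,4): δ = 55.63°  ✓
  (0,5): δ = 139.14°  ·
  (1,2): δ = 114.78°  ·
  (1,3): δ = 71.93°  ·
  (1,4): δ = 0.50°  ✓
  (1,5): δ = 83.01°  ·
  (2,3): δ = 137.16°  ·
  (2,4): δ = 65.72°  ·
  (2,5): δ = 17.79°  ✓
  (3,4): δ = 108.56°  ·
  (3,5): δ = 25.06°  ✓
  (4,5): δ = 96.49°  ·
antipodal pairs: 5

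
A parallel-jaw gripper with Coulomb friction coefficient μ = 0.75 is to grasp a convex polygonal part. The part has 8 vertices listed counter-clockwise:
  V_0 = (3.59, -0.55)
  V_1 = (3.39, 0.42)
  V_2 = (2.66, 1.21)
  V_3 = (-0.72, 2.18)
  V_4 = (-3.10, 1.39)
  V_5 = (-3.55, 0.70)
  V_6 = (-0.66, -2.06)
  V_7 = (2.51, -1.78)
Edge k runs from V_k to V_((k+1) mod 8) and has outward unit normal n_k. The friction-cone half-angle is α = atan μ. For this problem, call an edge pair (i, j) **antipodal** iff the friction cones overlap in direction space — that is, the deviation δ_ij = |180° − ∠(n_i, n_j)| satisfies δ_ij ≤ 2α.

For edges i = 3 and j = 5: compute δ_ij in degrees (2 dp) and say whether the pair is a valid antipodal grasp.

δ = 62.04°, valid

α = atan 0.75 = 36.87°;  2α = 73.74°
edge 3: e_3 = (-2.38, -0.79);  n_3 = (-0.3150, +0.9491)
edge 5: e_5 = (+2.89, -2.76);  n_5 = (-0.6907, -0.7232)
∠(n_3, n_5) = 117.96°
δ = |180° − 117.96°| = 62.04°
62.04° ≤ 2α = 73.74°  →  valid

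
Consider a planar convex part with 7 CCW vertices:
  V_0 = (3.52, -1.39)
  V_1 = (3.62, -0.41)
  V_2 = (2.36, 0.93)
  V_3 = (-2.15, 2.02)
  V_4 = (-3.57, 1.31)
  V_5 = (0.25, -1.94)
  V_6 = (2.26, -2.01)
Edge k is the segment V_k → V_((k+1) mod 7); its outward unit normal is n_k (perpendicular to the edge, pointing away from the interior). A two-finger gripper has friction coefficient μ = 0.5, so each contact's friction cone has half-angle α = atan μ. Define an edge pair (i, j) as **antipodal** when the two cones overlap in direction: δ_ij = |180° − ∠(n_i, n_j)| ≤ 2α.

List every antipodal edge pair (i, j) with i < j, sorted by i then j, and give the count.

count = 7; pairs: (1,4), (1,5), (2,4), (2,5), (2,6), (3,5), (3,6)

α = atan 0.5 = 26.57°;  2α = 53.13°
n_0 = (+0.9948, -0.1015)
n_1 = (+0.7285, +0.6850)
n_2 = (+0.2349, +0.9720)
n_3 = (-0.4472, +0.8944)
n_4 = (-0.6480, -0.7616)
n_5 = (-0.0348, -0.9994)
n_6 = (+0.4415, -0.8973)
  (0,1): δ = 130.94°  ·
  (0,2): δ = 97.76°  ·
  (0,3): δ = 57.61°  ·
  (0,4): δ = 55.44°  ·
  (0,5): δ = 93.83°  ·
  (0,6): δ = 122.03°  ·
  (1,2): δ = 146.82°  ·
  (1,3): δ = 106.67°  ·
  (1,4): δ = 6.37°  ✓
  (1,5): δ = 44.77°  ✓
  (1,6): δ = 72.96°  ·
  (2,3): δ = 139.85°  ·
  (2,4): δ = 26.80°  ✓
  (2,5): δ = 11.59°  ✓
  (2,6): δ = 39.79°  ✓
  (3,4): δ = 66.96°  ·
  (3,5): δ = 28.56°  ✓
  (3,6): δ = 0.36°  ✓
  (4,5): δ = 141.60°  ·
  (4,6): δ = 113.41°  ·
  (5,6): δ = 151.81°  ·
antipodal pairs: 7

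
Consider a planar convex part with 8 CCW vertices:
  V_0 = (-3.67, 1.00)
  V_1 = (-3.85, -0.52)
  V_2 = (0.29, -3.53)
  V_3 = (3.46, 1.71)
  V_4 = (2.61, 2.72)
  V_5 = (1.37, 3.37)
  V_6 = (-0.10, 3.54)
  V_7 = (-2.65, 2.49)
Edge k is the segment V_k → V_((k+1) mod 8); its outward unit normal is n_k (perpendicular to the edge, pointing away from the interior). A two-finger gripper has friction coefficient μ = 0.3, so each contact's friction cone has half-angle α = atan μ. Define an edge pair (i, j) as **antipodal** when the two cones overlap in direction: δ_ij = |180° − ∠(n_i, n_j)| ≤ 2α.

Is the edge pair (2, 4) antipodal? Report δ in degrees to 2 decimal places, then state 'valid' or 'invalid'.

α = atan 0.3 = 16.70°;  2α = 33.40°
edge 2: e_2 = (+3.17, +5.24);  n_2 = (+0.8556, -0.5176)
edge 4: e_4 = (-1.24, +0.65);  n_4 = (+0.4643, +0.8857)
∠(n_2, n_4) = 93.51°
δ = |180° − 93.51°| = 86.49°
86.49° > 2α = 33.40°  →  invalid

δ = 86.49°, invalid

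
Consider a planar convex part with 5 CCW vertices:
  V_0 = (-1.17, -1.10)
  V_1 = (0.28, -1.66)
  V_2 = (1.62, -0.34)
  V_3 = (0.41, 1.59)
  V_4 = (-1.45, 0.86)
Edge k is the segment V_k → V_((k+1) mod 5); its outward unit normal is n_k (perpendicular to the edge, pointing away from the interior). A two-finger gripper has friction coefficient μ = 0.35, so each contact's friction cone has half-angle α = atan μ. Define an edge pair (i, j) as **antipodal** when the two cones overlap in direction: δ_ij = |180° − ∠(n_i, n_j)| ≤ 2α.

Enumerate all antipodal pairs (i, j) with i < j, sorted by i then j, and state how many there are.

α = atan 0.35 = 19.29°;  2α = 38.58°
n_0 = (-0.3603, -0.9328)
n_1 = (+0.7018, -0.7124)
n_2 = (+0.8473, +0.5312)
n_3 = (-0.3653, +0.9309)
n_4 = (-0.9899, -0.1414)
  (0,1): δ = 114.31°  ·
  (0,2): δ = 36.80°  ✓
  (0,3): δ = 42.55°  ·
  (0,4): δ = 119.25°  ·
  (1,2): δ = 102.48°  ·
  (1,3): δ = 23.14°  ✓
  (1,4): δ = 53.56°  ·
  (2,3): δ = 100.66°  ·
  (2,4): δ = 23.96°  ✓
  (3,4): δ = 103.30°  ·
antipodal pairs: 3

count = 3; pairs: (0,2), (1,3), (2,4)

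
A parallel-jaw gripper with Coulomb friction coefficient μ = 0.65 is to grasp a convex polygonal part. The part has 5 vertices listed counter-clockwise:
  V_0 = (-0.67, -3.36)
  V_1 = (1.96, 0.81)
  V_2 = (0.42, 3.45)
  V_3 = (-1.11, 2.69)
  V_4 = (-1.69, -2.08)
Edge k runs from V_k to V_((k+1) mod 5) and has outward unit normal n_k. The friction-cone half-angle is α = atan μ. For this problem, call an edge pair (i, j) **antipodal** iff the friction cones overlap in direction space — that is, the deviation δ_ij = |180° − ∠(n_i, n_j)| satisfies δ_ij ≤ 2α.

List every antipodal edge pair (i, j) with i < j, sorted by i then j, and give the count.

α = atan 0.65 = 33.02°;  2α = 66.05°
n_0 = (+0.8458, -0.5335)
n_1 = (+0.8638, +0.5039)
n_2 = (-0.4449, +0.8956)
n_3 = (-0.9927, +0.1207)
n_4 = (-0.7821, -0.6232)
  (0,1): δ = 117.50°  ·
  (0,2): δ = 31.35°  ✓
  (0,3): δ = 25.31°  ✓
  (0,4): δ = 70.79°  ·
  (1,2): δ = 93.84°  ·
  (1,3): δ = 37.19°  ✓
  (1,4): δ = 8.29°  ✓
  (2,3): δ = 123.35°  ·
  (2,4): δ = 77.86°  ·
  (3,4): δ = 134.52°  ·
antipodal pairs: 4

count = 4; pairs: (0,2), (0,3), (1,3), (1,4)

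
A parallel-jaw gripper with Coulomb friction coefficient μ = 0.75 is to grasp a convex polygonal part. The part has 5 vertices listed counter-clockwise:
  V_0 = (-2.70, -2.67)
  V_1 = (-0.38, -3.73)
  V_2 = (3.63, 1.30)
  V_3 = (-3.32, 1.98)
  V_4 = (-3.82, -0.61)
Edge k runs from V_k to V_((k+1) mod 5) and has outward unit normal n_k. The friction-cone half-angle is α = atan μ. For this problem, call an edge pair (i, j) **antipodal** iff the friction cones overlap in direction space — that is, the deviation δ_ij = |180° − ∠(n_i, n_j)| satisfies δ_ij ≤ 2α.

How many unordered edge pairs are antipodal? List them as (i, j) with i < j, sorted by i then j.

count = 5; pairs: (0,2), (1,2), (1,3), (1,4), (2,4)

α = atan 0.75 = 36.87°;  2α = 73.74°
n_0 = (-0.4156, -0.9096)
n_1 = (+0.7819, -0.6234)
n_2 = (+0.0974, +0.9952)
n_3 = (-0.9819, +0.1896)
n_4 = (-0.8785, -0.4777)
  (0,1): δ = 104.01°  ·
  (0,2): δ = 18.97°  ✓
  (0,3): δ = 103.63°  ·
  (0,4): δ = 143.09°  ·
  (1,2): δ = 57.03°  ✓
  (1,3): δ = 27.64°  ✓
  (1,4): δ = 67.09°  ✓
  (2,3): δ = 95.34°  ·
  (2,4): δ = 55.88°  ✓
  (3,4): δ = 140.54°  ·
antipodal pairs: 5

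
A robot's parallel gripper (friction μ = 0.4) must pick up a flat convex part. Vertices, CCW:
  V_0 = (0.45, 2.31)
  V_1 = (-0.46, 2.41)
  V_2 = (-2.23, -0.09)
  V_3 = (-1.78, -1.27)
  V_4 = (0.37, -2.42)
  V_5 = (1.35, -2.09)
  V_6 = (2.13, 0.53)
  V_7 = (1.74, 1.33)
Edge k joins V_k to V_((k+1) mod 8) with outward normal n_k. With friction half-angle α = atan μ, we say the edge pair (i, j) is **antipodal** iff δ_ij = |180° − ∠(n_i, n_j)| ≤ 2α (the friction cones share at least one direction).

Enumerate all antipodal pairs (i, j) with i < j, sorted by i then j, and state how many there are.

count = 9; pairs: (0,3), (0,4), (1,4), (1,5), (2,5), (2,6), (2,7), (3,6), (3,7)

α = atan 0.4 = 21.80°;  2α = 43.60°
n_0 = (+0.1092, +0.9940)
n_1 = (-0.8162, +0.5778)
n_2 = (-0.9344, -0.3563)
n_3 = (-0.4717, -0.8818)
n_4 = (+0.3191, -0.9477)
n_5 = (+0.9584, -0.2853)
n_6 = (+0.8989, +0.4382)
n_7 = (+0.6049, +0.7963)
  (0,1): δ = 119.03°  ·
  (0,2): δ = 62.85°  ·
  (0,3): δ = 21.87°  ✓
  (0,4): δ = 24.88°  ✓
  (0,5): δ = 79.69°  ·
  (0,6): δ = 122.26°  ·
  (0,7): δ = 149.05°  ·
  (1,2): δ = 123.83°  ·
  (1,3): δ = 82.84°  ·
  (1,4): δ = 36.09°  ✓
  (1,5): δ = 18.72°  ✓
  (1,6): δ = 61.29°  ·
  (1,7): δ = 88.07°  ·
  (2,3): δ = 139.02°  ·
  (2,4): δ = 92.26°  ·
  (2,5): δ = 37.45°  ✓
  (2,6): δ = 5.11°  ✓
  (2,7): δ = 31.90°  ✓
  (3,4): δ = 133.25°  ·
  (3,5): δ = 78.44°  ·
  (3,6): δ = 35.87°  ✓
  (3,7): δ = 9.08°  ✓
  (4,5): δ = 125.19°  ·
  (4,6): δ = 82.62°  ·
  (4,7): δ = 55.83°  ·
  (5,6): δ = 137.43°  ·
  (5,7): δ = 110.64°  ·
  (6,7): δ = 153.21°  ·
antipodal pairs: 9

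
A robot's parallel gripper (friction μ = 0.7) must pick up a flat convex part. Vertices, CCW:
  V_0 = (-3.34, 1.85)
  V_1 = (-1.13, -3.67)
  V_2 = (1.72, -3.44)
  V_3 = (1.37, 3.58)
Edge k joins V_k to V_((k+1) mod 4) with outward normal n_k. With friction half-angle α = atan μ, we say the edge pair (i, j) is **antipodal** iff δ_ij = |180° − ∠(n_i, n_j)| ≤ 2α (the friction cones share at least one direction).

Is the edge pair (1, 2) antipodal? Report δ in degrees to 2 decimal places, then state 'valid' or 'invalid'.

α = atan 0.7 = 34.99°;  2α = 69.98°
edge 1: e_1 = (+2.85, +0.23);  n_1 = (+0.0804, -0.9968)
edge 2: e_2 = (-0.35, +7.02);  n_2 = (+0.9988, +0.0498)
∠(n_1, n_2) = 88.24°
δ = |180° − 88.24°| = 91.76°
91.76° > 2α = 69.98°  →  invalid

δ = 91.76°, invalid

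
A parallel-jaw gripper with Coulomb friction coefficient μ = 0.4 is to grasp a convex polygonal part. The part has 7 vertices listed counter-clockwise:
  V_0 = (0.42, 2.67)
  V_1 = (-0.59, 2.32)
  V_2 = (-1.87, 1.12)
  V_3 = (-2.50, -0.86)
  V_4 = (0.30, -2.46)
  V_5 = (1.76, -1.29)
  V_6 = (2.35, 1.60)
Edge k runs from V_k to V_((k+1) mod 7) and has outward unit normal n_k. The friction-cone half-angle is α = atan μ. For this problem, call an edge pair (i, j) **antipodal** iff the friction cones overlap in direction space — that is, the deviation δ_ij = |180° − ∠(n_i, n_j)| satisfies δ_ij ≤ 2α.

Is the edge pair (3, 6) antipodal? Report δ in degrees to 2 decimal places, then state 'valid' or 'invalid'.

α = atan 0.4 = 21.80°;  2α = 43.60°
edge 3: e_3 = (+2.80, -1.60);  n_3 = (-0.4961, -0.8682)
edge 6: e_6 = (-1.93, +1.07);  n_6 = (+0.4849, +0.8746)
∠(n_3, n_6) = 179.26°
δ = |180° − 179.26°| = 0.74°
0.74° ≤ 2α = 43.60°  →  valid

δ = 0.74°, valid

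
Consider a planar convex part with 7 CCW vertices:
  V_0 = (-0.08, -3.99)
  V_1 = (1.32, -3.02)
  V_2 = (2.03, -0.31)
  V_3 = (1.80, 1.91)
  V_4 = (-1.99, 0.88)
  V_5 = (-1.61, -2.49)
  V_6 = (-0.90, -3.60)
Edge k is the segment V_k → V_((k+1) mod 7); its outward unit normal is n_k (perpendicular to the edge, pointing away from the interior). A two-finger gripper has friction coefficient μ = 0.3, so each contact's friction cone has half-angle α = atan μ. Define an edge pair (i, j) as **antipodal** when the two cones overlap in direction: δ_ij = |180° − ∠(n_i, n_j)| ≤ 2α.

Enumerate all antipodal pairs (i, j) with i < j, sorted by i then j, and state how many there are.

count = 4; pairs: (0,3), (1,4), (2,4), (2,5)

α = atan 0.3 = 16.70°;  2α = 33.40°
n_0 = (+0.5695, -0.8220)
n_1 = (+0.9674, -0.2534)
n_2 = (+0.9947, +0.1031)
n_3 = (-0.2623, +0.9650)
n_4 = (-0.9937, -0.1120)
n_5 = (-0.8424, -0.5388)
n_6 = (-0.4295, -0.9031)
  (0,1): δ = 139.40°  ·
  (0,2): δ = 118.80°  ·
  (0,3): δ = 19.51°  ✓
  (0,4): δ = 61.72°  ·
  (0,5): δ = 87.89°  ·
  (0,6): δ = 119.85°  ·
  (1,2): δ = 159.40°  ·
  (1,3): δ = 60.11°  ·
  (1,4): δ = 21.11°  ✓
  (1,5): δ = 47.29°  ·
  (1,6): δ = 79.24°  ·
  (2,3): δ = 80.71°  ·
  (2,4): δ = 0.52°  ✓
  (2,5): δ = 26.69°  ✓
  (2,6): δ = 58.65°  ·
  (3,4): δ = 98.77°  ·
  (3,5): δ = 72.60°  ·
  (3,6): δ = 40.64°  ·
  (4,5): δ = 153.83°  ·
  (4,6): δ = 121.87°  ·
  (5,6): δ = 148.04°  ·
antipodal pairs: 4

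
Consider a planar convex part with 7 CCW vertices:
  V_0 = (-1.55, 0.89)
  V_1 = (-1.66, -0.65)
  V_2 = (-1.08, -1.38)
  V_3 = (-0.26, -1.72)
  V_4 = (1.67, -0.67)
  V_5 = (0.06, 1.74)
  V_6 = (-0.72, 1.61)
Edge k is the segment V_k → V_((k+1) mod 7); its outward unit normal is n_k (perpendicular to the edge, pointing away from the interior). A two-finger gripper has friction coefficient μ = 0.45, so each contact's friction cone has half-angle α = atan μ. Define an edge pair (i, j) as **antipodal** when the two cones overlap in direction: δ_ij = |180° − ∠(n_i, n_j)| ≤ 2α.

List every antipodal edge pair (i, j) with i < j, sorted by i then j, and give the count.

α = atan 0.45 = 24.23°;  2α = 48.46°
n_0 = (-0.9975, +0.0712)
n_1 = (-0.7830, -0.6221)
n_2 = (-0.3830, -0.9237)
n_3 = (+0.4779, -0.8784)
n_4 = (+0.8315, +0.5555)
n_5 = (-0.1644, +0.9864)
n_6 = (-0.6553, +0.7554)
  (0,1): δ = 137.45°  ·
  (0,2): δ = 108.43°  ·
  (0,3): δ = 57.37°  ·
  (0,4): δ = 37.83°  ✓
  (0,5): δ = 103.55°  ·
  (0,6): δ = 135.03°  ·
  (1,2): δ = 150.99°  ·
  (1,3): δ = 99.92°  ·
  (1,4): δ = 4.72°  ✓
  (1,5): δ = 60.99°  ·
  (1,6): δ = 92.47°  ·
  (2,3): δ = 128.93°  ·
  (2,4): δ = 33.73°  ✓
  (2,5): δ = 31.98°  ✓
  (2,6): δ = 63.46°  ·
  (3,4): δ = 84.80°  ·
  (3,5): δ = 19.09°  ✓
  (3,6): δ = 12.39°  ✓
  (4,5): δ = 114.28°  ·
  (4,6): δ = 82.80°  ·
  (5,6): δ = 148.52°  ·
antipodal pairs: 6

count = 6; pairs: (0,4), (1,4), (2,4), (2,5), (3,5), (3,6)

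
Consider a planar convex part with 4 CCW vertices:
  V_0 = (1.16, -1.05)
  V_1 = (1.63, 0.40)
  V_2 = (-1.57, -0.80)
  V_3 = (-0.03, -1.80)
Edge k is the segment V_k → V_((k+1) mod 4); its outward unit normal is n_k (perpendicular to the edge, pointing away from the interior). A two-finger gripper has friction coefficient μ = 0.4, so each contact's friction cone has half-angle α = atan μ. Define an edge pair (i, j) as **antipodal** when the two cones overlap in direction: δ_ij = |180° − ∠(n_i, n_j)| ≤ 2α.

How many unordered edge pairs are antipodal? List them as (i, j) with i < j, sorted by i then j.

count = 1; pairs: (1,3)

α = atan 0.4 = 21.80°;  2α = 43.60°
n_0 = (+0.9513, -0.3083)
n_1 = (-0.3511, +0.9363)
n_2 = (-0.5446, -0.8387)
n_3 = (+0.5332, -0.8460)
  (0,1): δ = 51.48°  ·
  (0,2): δ = 74.96°  ·
  (0,3): δ = 140.18°  ·
  (1,2): δ = 53.55°  ·
  (1,3): δ = 11.67°  ✓
  (2,3): δ = 114.78°  ·
antipodal pairs: 1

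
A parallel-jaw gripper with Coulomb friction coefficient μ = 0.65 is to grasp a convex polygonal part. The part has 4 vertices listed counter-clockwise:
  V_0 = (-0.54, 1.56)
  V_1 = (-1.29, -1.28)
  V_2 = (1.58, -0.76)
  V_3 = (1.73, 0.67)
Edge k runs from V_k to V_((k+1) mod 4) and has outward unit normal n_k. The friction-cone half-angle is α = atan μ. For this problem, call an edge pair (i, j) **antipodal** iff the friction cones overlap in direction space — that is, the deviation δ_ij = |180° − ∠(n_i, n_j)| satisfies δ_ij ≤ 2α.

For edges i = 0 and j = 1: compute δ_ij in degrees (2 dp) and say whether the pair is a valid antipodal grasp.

δ = 64.94°, valid

α = atan 0.65 = 33.02°;  2α = 66.05°
edge 0: e_0 = (-0.75, -2.84);  n_0 = (-0.9669, +0.2553)
edge 1: e_1 = (+2.87, +0.52);  n_1 = (+0.1783, -0.9840)
∠(n_0, n_1) = 115.06°
δ = |180° − 115.06°| = 64.94°
64.94° ≤ 2α = 66.05°  →  valid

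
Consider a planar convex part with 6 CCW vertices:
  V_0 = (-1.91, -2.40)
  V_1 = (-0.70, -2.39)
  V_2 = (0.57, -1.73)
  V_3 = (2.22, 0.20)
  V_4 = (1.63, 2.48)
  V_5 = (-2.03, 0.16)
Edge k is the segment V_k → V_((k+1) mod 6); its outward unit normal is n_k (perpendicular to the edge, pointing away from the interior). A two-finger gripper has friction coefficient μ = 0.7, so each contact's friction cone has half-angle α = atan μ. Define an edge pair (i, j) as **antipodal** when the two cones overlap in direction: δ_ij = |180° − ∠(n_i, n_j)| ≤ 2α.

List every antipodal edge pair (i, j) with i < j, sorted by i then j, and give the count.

count = 6; pairs: (0,4), (1,4), (1,5), (2,4), (2,5), (3,5)

α = atan 0.7 = 34.99°;  2α = 69.98°
n_0 = (+0.0083, -1.0000)
n_1 = (+0.4611, -0.8873)
n_2 = (+0.7601, -0.6498)
n_3 = (+0.9681, +0.2505)
n_4 = (-0.5354, +0.8446)
n_5 = (-0.9989, -0.0468)
  (0,1): δ = 153.01°  ·
  (0,2): δ = 131.00°  ·
  (0,3): δ = 75.97°  ·
  (0,4): δ = 31.90°  ✓
  (0,5): δ = 92.21°  ·
  (1,2): δ = 157.99°  ·
  (1,3): δ = 102.95°  ·
  (1,4): δ = 4.91°  ✓
  (1,5): δ = 65.22°  ✓
  (2,3): δ = 124.96°  ·
  (2,4): δ = 17.10°  ✓
  (2,5): δ = 43.21°  ✓
  (3,4): δ = 72.14°  ·
  (3,5): δ = 11.82°  ✓
  (4,5): δ = 119.69°  ·
antipodal pairs: 6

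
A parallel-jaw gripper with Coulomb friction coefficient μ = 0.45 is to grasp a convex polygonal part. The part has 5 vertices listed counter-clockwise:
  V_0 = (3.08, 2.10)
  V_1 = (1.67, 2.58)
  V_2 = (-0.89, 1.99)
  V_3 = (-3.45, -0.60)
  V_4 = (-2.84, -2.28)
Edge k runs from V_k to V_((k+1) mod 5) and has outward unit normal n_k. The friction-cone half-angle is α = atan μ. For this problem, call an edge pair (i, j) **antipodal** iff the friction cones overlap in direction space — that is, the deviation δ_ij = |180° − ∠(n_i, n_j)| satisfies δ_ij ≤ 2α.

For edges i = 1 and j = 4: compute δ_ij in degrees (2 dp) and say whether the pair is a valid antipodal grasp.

α = atan 0.45 = 24.23°;  2α = 48.46°
edge 1: e_1 = (-2.56, -0.59);  n_1 = (-0.2246, +0.9745)
edge 4: e_4 = (+5.92, +4.38);  n_4 = (+0.5948, -0.8039)
∠(n_1, n_4) = 156.48°
δ = |180° − 156.48°| = 23.52°
23.52° ≤ 2α = 48.46°  →  valid

δ = 23.52°, valid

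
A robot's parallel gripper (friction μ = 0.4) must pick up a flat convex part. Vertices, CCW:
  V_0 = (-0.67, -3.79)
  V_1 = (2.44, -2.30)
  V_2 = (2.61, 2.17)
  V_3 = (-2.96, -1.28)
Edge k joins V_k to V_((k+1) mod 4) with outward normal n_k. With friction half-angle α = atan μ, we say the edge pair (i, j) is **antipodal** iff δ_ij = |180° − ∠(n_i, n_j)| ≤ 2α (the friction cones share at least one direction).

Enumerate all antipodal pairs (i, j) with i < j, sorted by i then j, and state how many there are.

count = 1; pairs: (0,2)

α = atan 0.4 = 21.80°;  2α = 43.60°
n_0 = (+0.4321, -0.9018)
n_1 = (+0.9993, -0.0380)
n_2 = (-0.5266, +0.8501)
n_3 = (-0.7387, -0.6740)
  (0,1): δ = 117.78°  ·
  (0,2): δ = 6.17°  ✓
  (0,3): δ = 106.78°  ·
  (1,2): δ = 56.05°  ·
  (1,3): δ = 44.55°  ·
  (2,3): δ = 79.40°  ·
antipodal pairs: 1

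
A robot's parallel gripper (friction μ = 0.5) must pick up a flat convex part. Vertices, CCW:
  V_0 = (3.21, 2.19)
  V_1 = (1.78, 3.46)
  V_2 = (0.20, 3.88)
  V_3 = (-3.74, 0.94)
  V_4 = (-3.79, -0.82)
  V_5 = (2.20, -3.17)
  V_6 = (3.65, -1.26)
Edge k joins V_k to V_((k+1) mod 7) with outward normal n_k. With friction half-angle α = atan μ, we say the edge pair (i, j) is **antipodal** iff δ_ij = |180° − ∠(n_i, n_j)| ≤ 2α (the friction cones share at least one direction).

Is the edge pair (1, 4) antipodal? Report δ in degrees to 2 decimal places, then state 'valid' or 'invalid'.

δ = 6.53°, valid

α = atan 0.5 = 26.57°;  2α = 53.13°
edge 1: e_1 = (-1.58, +0.42);  n_1 = (+0.2569, +0.9664)
edge 4: e_4 = (+5.99, -2.35);  n_4 = (-0.3652, -0.9309)
∠(n_1, n_4) = 173.47°
δ = |180° − 173.47°| = 6.53°
6.53° ≤ 2α = 53.13°  →  valid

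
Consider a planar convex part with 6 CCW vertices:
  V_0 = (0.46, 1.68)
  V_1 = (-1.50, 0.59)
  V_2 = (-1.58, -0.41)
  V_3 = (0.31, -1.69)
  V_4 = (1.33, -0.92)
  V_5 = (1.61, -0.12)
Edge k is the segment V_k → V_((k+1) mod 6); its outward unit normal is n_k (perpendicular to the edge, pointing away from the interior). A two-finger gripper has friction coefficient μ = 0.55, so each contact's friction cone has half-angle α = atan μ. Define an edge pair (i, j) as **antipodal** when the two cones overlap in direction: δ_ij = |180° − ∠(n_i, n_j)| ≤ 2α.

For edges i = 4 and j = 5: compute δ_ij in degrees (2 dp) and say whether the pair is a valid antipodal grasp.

δ = 128.14°, invalid

α = atan 0.55 = 28.81°;  2α = 57.62°
edge 4: e_4 = (+0.28, +0.80);  n_4 = (+0.9439, -0.3304)
edge 5: e_5 = (-1.15, +1.80);  n_5 = (+0.8427, +0.5384)
∠(n_4, n_5) = 51.86°
δ = |180° − 51.86°| = 128.14°
128.14° > 2α = 57.62°  →  invalid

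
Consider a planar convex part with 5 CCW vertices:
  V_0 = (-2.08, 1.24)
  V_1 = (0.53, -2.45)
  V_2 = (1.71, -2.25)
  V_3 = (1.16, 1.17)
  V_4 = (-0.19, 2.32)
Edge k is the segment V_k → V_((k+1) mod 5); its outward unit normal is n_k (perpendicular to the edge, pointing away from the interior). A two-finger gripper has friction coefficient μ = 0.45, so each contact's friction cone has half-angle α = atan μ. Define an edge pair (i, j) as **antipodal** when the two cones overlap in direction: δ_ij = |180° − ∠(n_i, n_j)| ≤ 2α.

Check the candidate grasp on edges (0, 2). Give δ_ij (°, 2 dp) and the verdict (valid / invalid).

δ = 26.14°, valid

α = atan 0.45 = 24.23°;  2α = 48.46°
edge 0: e_0 = (+2.61, -3.69);  n_0 = (-0.8164, -0.5775)
edge 2: e_2 = (-0.55, +3.42);  n_2 = (+0.9873, +0.1588)
∠(n_0, n_2) = 153.86°
δ = |180° − 153.86°| = 26.14°
26.14° ≤ 2α = 48.46°  →  valid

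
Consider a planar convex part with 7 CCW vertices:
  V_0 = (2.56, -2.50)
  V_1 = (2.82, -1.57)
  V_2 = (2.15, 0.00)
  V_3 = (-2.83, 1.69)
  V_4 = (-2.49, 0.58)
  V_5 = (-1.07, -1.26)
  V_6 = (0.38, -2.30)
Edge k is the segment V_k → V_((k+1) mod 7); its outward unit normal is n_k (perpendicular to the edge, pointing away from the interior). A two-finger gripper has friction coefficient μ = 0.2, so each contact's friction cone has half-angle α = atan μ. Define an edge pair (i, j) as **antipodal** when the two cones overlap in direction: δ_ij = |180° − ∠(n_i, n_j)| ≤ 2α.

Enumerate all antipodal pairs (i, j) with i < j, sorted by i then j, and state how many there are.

α = atan 0.2 = 11.31°;  2α = 22.62°
n_0 = (+0.9631, -0.2692)
n_1 = (+0.9197, +0.3925)
n_2 = (+0.3214, +0.9470)
n_3 = (-0.9562, -0.2929)
n_4 = (-0.7917, -0.6110)
n_5 = (-0.5828, -0.8126)
n_6 = (-0.0914, -0.9958)
  (0,1): δ = 141.27°  ·
  (0,2): δ = 93.13°  ·
  (0,3): δ = 32.65°  ·
  (0,4): δ = 53.28°  ·
  (0,5): δ = 69.97°  ·
  (0,6): δ = 100.38°  ·
  (1,2): δ = 131.86°  ·
  (1,3): δ = 6.08°  ✓
  (1,4): δ = 14.55°  ✓
  (1,5): δ = 31.24°  ·
  (1,6): δ = 61.65°  ·
  (2,3): δ = 54.22°  ·
  (2,4): δ = 33.60°  ·
  (2,5): δ = 16.90°  ✓
  (2,6): δ = 13.50°  ✓
  (3,4): δ = 159.37°  ·
  (3,5): δ = 142.68°  ·
  (3,6): δ = 112.27°  ·
  (4,5): δ = 163.31°  ·
  (4,6): δ = 132.90°  ·
  (5,6): δ = 149.59°  ·
antipodal pairs: 4

count = 4; pairs: (1,3), (1,4), (2,5), (2,6)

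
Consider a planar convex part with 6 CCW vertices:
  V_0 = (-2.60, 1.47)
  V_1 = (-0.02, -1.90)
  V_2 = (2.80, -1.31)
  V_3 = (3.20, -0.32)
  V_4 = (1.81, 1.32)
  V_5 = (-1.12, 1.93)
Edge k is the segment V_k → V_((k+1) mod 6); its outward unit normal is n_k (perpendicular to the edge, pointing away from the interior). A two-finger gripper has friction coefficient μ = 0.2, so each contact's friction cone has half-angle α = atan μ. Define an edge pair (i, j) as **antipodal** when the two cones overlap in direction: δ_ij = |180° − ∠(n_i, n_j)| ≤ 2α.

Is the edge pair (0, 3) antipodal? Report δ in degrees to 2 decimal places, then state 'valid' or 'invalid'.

α = atan 0.2 = 11.31°;  2α = 22.62°
edge 0: e_0 = (+2.58, -3.37);  n_0 = (-0.7940, -0.6079)
edge 3: e_3 = (-1.39, +1.64);  n_3 = (+0.7629, +0.6466)
∠(n_0, n_3) = 177.15°
δ = |180° − 177.15°| = 2.85°
2.85° ≤ 2α = 22.62°  →  valid

δ = 2.85°, valid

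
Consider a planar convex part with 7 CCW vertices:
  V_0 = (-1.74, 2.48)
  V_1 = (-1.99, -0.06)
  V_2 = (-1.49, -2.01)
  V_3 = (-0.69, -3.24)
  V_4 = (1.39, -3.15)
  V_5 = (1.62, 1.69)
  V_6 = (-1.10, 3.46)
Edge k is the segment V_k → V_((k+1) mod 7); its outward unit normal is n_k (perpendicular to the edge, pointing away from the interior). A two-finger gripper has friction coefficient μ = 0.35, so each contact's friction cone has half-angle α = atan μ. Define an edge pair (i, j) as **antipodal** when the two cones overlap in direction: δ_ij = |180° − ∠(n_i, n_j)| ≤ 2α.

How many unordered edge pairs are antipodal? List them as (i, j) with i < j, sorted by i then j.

α = atan 0.35 = 19.29°;  2α = 38.58°
n_0 = (-0.9952, +0.0980)
n_1 = (-0.9687, -0.2484)
n_2 = (-0.8383, -0.5452)
n_3 = (+0.0432, -0.9991)
n_4 = (+0.9989, -0.0475)
n_5 = (+0.5454, +0.8382)
n_6 = (-0.8373, +0.5468)
  (0,1): δ = 160.00°  ·
  (0,2): δ = 141.34°  ·
  (0,3): δ = 81.90°  ·
  (0,4): δ = 2.90°  ✓
  (0,5): δ = 62.57°  ·
  (0,6): δ = 152.47°  ·
  (1,2): δ = 161.34°  ·
  (1,3): δ = 101.90°  ·
  (1,4): δ = 17.10°  ✓
  (1,5): δ = 42.57°  ·
  (1,6): δ = 132.47°  ·
  (2,3): δ = 120.56°  ·
  (2,4): δ = 35.76°  ✓
  (2,5): δ = 23.91°  ✓
  (2,6): δ = 113.81°  ·
  (3,4): δ = 95.20°  ·
  (3,5): δ = 35.53°  ✓
  (3,6): δ = 54.38°  ·
  (4,5): δ = 120.33°  ·
  (4,6): δ = 30.43°  ✓
  (5,6): δ = 90.09°  ·
antipodal pairs: 6

count = 6; pairs: (0,4), (1,4), (2,4), (2,5), (3,5), (4,6)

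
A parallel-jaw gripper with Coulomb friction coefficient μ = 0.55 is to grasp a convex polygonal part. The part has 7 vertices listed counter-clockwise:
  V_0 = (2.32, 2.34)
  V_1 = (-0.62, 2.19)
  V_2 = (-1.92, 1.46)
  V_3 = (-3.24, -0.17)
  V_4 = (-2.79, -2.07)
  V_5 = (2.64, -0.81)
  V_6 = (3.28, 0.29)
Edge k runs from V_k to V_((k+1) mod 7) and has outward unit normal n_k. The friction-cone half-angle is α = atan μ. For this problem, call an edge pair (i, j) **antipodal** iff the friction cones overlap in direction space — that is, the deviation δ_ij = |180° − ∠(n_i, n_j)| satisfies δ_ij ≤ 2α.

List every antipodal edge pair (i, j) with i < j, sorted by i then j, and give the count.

count = 8; pairs: (0,4), (0,5), (1,4), (1,5), (2,4), (2,5), (3,5), (3,6)

α = atan 0.55 = 28.81°;  2α = 57.62°
n_0 = (-0.0510, +0.9987)
n_1 = (-0.4896, +0.8719)
n_2 = (-0.7771, +0.6293)
n_3 = (-0.9731, -0.2305)
n_4 = (+0.2260, -0.9741)
n_5 = (+0.8643, -0.5029)
n_6 = (+0.9056, +0.4241)
  (0,1): δ = 153.60°  ·
  (0,2): δ = 131.92°  ·
  (0,3): δ = 79.60°  ·
  (0,4): δ = 10.14°  ✓
  (0,5): δ = 56.89°  ✓
  (0,6): δ = 112.17°  ·
  (1,2): δ = 158.32°  ·
  (1,3): δ = 105.99°  ·
  (1,4): δ = 16.25°  ✓
  (1,5): δ = 30.49°  ✓
  (1,6): δ = 85.78°  ·
  (2,3): δ = 127.67°  ·
  (2,4): δ = 37.93°  ✓
  (2,5): δ = 8.81°  ✓
  (2,6): δ = 64.09°  ·
  (3,4): δ = 90.26°  ·
  (3,5): δ = 43.52°  ✓
  (3,6): δ = 11.77°  ✓
  (4,5): δ = 133.26°  ·
  (4,6): δ = 77.97°  ·
  (5,6): δ = 124.72°  ·
antipodal pairs: 8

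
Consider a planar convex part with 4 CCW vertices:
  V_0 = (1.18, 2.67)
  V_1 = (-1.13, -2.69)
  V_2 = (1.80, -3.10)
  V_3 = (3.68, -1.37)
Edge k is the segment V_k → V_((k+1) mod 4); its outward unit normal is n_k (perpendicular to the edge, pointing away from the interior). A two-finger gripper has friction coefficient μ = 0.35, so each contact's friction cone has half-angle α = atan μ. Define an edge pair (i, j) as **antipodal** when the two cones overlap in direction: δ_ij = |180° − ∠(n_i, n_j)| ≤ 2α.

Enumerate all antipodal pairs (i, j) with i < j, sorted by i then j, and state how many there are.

count = 1; pairs: (0,2)

α = atan 0.35 = 19.29°;  2α = 38.58°
n_0 = (-0.9183, +0.3958)
n_1 = (-0.1386, -0.9904)
n_2 = (+0.6771, -0.7359)
n_3 = (+0.8504, +0.5262)
  (0,1): δ = 74.65°  ·
  (0,2): δ = 24.06°  ✓
  (0,3): δ = 55.06°  ·
  (1,2): δ = 129.41°  ·
  (1,3): δ = 50.28°  ·
  (2,3): δ = 100.87°  ·
antipodal pairs: 1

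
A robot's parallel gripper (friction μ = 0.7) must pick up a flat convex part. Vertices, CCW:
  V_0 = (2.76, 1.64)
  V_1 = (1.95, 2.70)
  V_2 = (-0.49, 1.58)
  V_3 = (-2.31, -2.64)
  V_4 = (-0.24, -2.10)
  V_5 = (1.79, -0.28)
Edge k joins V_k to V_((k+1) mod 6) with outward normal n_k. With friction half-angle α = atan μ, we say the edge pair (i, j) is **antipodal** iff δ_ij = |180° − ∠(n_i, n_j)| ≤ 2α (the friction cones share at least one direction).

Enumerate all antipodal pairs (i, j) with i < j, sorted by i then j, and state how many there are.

count = 8; pairs: (0,2), (0,3), (1,3), (1,4), (1,5), (2,3), (2,4), (2,5)

α = atan 0.7 = 34.99°;  2α = 69.98°
n_0 = (+0.7946, +0.6072)
n_1 = (-0.4172, +0.9088)
n_2 = (-0.9182, +0.3960)
n_3 = (+0.2524, -0.9676)
n_4 = (+0.6675, -0.7446)
n_5 = (+0.8926, -0.4509)
  (0,1): δ = 102.73°  ·
  (0,2): δ = 60.71°  ✓
  (0,3): δ = 67.24°  ✓
  (0,4): δ = 94.49°  ·
  (0,5): δ = 115.81°  ·
  (1,2): δ = 137.99°  ·
  (1,3): δ = 10.04°  ✓
  (1,4): δ = 17.22°  ✓
  (1,5): δ = 38.54°  ✓
  (2,3): δ = 52.05°  ✓
  (2,4): δ = 24.79°  ✓
  (2,5): δ = 3.47°  ✓
  (3,4): δ = 152.74°  ·
  (3,5): δ = 131.42°  ·
  (4,5): δ = 158.68°  ·
antipodal pairs: 8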